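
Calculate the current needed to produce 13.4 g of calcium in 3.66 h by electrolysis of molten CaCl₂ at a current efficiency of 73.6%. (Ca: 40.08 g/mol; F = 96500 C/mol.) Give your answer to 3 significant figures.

n(Ca) = 13.4 / 40.08 = 0.3343 mol
Ca²⁺ + 2e⁻ → Ca, so n(e⁻) = 2 × 0.3343 = 0.6686 mol
Q = 0.6686 × 96500 / 0.736 = 87660 C
I = Q / t = 87660 / 13176 s = 6.65 A

6.65 A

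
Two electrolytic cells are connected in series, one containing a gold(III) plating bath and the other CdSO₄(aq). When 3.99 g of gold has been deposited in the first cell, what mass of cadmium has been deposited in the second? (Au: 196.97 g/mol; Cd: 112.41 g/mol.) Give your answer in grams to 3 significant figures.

3.42 g

n(Au) = 3.99 / 196.97 = 0.02026 mol
Au³⁺ + 3e⁻ → Au, so n(e⁻) = 3 × 0.02026 = 0.06078 mol
Since the cells are in series, n(e⁻) in the Cd cell is also 0.06078 mol.
Cd²⁺ + 2e⁻ → Cd, so n(Cd) = 0.06078 / 2 = 0.03039 mol
m(Cd) = 0.03039 × 112.41 = 3.42 g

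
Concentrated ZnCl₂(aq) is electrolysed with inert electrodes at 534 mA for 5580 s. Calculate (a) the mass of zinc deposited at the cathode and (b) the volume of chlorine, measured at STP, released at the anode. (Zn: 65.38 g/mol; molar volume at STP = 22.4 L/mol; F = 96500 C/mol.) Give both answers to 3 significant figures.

1.01 g Zn; 0.346 L Cl₂

Q = 0.534 × 5580 = 2980 C; n(e⁻) = 2980 / 96500 = 0.03088 mol
Cathode: Zn²⁺ + 2e⁻ → Zn → n(Zn) = 0.03088/2 = 0.01544 mol → 1.01 g
Anode: 2Cl⁻ → Cl₂ + 2e⁻ → n(Cl₂) = 0.03088/2 = 0.01544 mol → 0.346 L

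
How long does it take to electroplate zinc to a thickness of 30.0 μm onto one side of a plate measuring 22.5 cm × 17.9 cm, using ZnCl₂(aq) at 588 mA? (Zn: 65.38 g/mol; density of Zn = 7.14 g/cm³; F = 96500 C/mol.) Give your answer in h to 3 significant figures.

Plated area = 22.5 × 17.9 = 402.8 cm²
Volume = 402.8 × 30.0×10⁻⁴ cm = 1.208 cm³
m(Zn) = 1.208 × 7.14 = 8.625 g
n(Zn) = 8.625 / 65.38 = 0.1319 mol; n(e⁻) = 2 × 0.1319 = 0.2638 mol
Q = 0.2638 × 96500 = 25460 C
t = 25460 / 0.588 = 43300 s = 12.0 h

12.0 h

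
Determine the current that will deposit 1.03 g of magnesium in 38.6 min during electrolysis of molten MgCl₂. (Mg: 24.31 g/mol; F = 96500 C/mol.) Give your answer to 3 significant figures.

n(Mg) = 1.03 / 24.31 = 0.04237 mol
Mg²⁺ + 2e⁻ → Mg, so n(e⁻) = 2 × 0.04237 = 0.08474 mol
Q = 0.08474 × 96500 = 8177 C
I = Q / t = 8177 / 2316 s = 3.53 A

3.53 A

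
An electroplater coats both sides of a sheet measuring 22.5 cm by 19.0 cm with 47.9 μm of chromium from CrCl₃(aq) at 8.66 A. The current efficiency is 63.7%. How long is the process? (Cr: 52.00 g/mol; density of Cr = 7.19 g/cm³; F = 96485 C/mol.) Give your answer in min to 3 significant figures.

495 min

Plated area = 2 × 22.5 × 19.0 = 855.0 cm²
Volume = 855.0 × 47.9×10⁻⁴ cm = 4.095 cm³
m(Cr) = 4.095 × 7.19 = 29.44 g
n(Cr) = 29.44 / 52.00 = 0.5662 mol; n(e⁻) = 3 × 0.5662 = 1.699 mol
Q = 1.699 × 96485 / 0.637 = 2.573×10^5 C
t = 2.573×10^5 / 8.66 = 29710 s = 495 min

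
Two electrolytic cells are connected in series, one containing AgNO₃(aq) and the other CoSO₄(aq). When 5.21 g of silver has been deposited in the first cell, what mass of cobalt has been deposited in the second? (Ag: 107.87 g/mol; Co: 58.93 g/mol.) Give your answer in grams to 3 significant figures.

n(Ag) = 5.21 / 107.87 = 0.04830 mol
Ag⁺ + e⁻ → Ag, so n(e⁻) = 0.04830 mol
Same current for the same time ⇒ same n(e⁻) = 0.04830 mol in both cells.
Co²⁺ + 2e⁻ → Co, so n(Co) = 0.04830 / 2 = 0.02415 mol
m(Co) = 0.02415 × 58.93 = 1.42 g

1.42 g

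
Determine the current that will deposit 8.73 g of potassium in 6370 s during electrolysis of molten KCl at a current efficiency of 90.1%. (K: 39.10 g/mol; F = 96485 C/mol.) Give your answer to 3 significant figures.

n(K) = 8.73 / 39.10 = 0.2233 mol
K⁺ + e⁻ → K, so n(e⁻) = 0.2233 mol
Q = 0.2233 × 96485 / 0.901 = 23910 C
I = Q / t = 23910 / 6370 s = 3.75 A

3.75 A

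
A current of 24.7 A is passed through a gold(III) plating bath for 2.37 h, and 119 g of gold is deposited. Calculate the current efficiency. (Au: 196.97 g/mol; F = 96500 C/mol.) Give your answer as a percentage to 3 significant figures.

Q = 24.7 × 8532 = 2.107×10^5 C
n(e⁻) = 2.107×10^5 / 96500 = 2.183 mol
Au³⁺ + 3e⁻ → Au, so theoretical n(Au) = 0.7277 mol → 143.3 g
Efficiency = 119 / 143.3 = 0.8304 = 83.0%

83.0%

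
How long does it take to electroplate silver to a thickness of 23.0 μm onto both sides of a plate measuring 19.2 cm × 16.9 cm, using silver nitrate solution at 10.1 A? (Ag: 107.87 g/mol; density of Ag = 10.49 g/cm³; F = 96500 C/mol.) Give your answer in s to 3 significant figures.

1390 s

Plated area = 2 × 19.2 × 16.9 = 649.0 cm²
Volume = 649.0 × 23.0×10⁻⁴ cm = 1.493 cm³
m(Ag) = 1.493 × 10.49 = 15.66 g
n(Ag) = 15.66 / 107.87 = 0.1452 mol; n(e⁻) = 0.1452 mol
Q = 0.1452 × 96500 = 14010 C
t = 14010 / 10.1 = 1387 s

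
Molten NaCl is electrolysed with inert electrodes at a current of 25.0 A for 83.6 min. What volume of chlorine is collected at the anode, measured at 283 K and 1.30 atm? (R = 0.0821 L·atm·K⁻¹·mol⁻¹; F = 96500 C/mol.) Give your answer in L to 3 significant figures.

11.6 L

Q = It = 25.0 × 5016 = 1.254×10^5 C
n(e⁻) = Q/F = 1.254×10^5/96500 = 1.299 mol
2Cl⁻ → Cl₂ + 2e⁻, so n(Cl₂) = 1.299 / 2 = 0.6495 mol
V = nRT/P = 0.6495 × 0.0821 × 283 / 1.30 = 11.61 L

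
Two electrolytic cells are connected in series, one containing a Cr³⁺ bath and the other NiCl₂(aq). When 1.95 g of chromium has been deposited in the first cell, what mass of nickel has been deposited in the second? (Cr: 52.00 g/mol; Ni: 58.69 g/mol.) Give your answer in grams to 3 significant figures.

3.30 g

n(Cr) = 1.95 / 52.00 = 0.03750 mol
Cr³⁺ + 3e⁻ → Cr, so n(e⁻) = 3 × 0.03750 = 0.1125 mol
In series, the same 0.1125 mol of electrons flows through the second cell.
Ni²⁺ + 2e⁻ → Ni, so n(Ni) = 0.1125 / 2 = 0.05625 mol
m(Ni) = 0.05625 × 58.69 = 3.30 g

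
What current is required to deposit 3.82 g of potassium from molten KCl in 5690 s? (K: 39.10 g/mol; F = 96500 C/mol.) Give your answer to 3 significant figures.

n(K) = 3.82 / 39.10 = 0.09770 mol
K⁺ + e⁻ → K, so n(e⁻) = 0.09770 mol
Q = 0.09770 × 96500 = 9428 C
I = Q / t = 9428 / 5690 s = 1.66 A

1.66 A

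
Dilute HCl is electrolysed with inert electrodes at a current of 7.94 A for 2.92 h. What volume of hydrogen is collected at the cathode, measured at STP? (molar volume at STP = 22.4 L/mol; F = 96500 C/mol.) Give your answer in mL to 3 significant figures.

9690 mL

Q = 7.94 A × 10512 s = 83470 C
n(e⁻) = 83470 / 96500 = 0.8650 mol
2H⁺ + 2e⁻ → H₂, so n(H₂) = 0.8650 / 2 = 0.4325 mol
V = 0.4325 × 22.4 = 9.688 L
= 9690 mL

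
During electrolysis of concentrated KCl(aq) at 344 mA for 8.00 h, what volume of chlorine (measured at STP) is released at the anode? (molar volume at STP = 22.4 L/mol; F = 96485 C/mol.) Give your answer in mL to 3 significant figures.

Charge passed = 0.344 × 28800 = 9907 C
Moles of electrons = 9907 / 96485 = 0.1027 mol
2Cl⁻ → Cl₂ + 2e⁻, so n(Cl₂) = 0.1027 / 2 = 0.05135 mol
V = 0.05135 × 22.4 = 1.150 L
= 1150 mL

1150 mL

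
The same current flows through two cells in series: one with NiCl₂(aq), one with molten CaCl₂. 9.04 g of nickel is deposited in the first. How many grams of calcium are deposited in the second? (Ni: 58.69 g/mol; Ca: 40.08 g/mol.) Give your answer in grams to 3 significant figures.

n(Ni) = 9.04 / 58.69 = 0.1540 mol
Ni²⁺ + 2e⁻ → Ni, so n(e⁻) = 2 × 0.1540 = 0.3080 mol
In series, the same 0.3080 mol of electrons flows through the second cell.
Ca²⁺ + 2e⁻ → Ca, so n(Ca) = 0.3080 / 2 = 0.1540 mol
m(Ca) = 0.1540 × 40.08 = 6.17 g

6.17 g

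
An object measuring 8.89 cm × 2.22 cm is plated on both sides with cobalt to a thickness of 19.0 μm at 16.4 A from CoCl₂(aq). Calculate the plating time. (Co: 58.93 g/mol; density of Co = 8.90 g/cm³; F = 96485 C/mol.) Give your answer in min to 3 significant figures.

Plated area = 2 × 8.89 × 2.22 = 39.47 cm²
Volume = 39.47 × 19.0×10⁻⁴ cm = 0.07499 cm³
m(Co) = 0.07499 × 8.90 = 0.6674 g
n(Co) = 0.6674 / 58.93 = 0.01133 mol; n(e⁻) = 2 × 0.01133 = 0.02266 mol
Q = 0.02266 × 96485 = 2186 C
t = 2186 / 16.4 = 133.3 s = 2.22 min

2.22 min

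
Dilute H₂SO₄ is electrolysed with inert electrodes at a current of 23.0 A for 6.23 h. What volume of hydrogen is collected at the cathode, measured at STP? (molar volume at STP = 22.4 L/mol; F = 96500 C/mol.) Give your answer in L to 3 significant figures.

Q = It = 23.0 × 22428 = 5.158×10^5 C
n(e⁻) = Q/F = 5.158×10^5/96500 = 5.345 mol
2H⁺ + 2e⁻ → H₂, so n(H₂) = 5.345 / 2 = 2.673 mol
V = 2.673 × 22.4 = 59.88 L

59.9 L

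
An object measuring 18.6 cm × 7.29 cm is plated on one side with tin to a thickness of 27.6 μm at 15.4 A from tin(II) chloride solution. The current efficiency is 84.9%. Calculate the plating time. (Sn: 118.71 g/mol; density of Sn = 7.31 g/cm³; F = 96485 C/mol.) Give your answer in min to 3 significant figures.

Plated area = 18.6 × 7.29 = 135.6 cm²
Volume = 135.6 × 27.6×10⁻⁴ cm = 0.3743 cm³
m(Sn) = 0.3743 × 7.31 = 2.736 g
n(Sn) = 2.736 / 118.71 = 0.02305 mol; n(e⁻) = 2 × 0.02305 = 0.04610 mol
Q = 0.04610 × 96485 / 0.849 = 5239 C
t = 5239 / 15.4 = 340.2 s = 5.67 min

5.67 min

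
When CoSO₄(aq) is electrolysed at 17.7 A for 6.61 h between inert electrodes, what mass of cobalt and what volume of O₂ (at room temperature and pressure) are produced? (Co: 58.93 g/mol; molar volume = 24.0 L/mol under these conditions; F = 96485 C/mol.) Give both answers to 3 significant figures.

Q = 17.7 × 23796 = 4.212×10^5 C; n(e⁻) = 4.212×10^5 / 96485 = 4.365 mol
Cathode: Co²⁺ + 2e⁻ → Co → n(Co) = 4.365/2 = 2.183 mol → 129 g
Anode: 2H₂O → O₂ + 4H⁺ + 4e⁻ → n(O₂) = 4.365/4 = 1.091 mol → 26.2 L

129 g Co; 26.2 L O₂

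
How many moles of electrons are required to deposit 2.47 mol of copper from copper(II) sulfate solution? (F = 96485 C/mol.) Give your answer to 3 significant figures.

4.94 mol

Cu²⁺ + 2e⁻ → Cu, so n(e⁻) = 2 × 2.47 = 4.940 mol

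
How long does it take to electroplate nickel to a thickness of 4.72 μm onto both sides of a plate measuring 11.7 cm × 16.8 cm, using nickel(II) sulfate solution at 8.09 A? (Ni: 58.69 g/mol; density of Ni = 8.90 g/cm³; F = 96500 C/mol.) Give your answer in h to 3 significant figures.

Plated area = 2 × 11.7 × 16.8 = 393.1 cm²
Volume = 393.1 × 4.72×10⁻⁴ cm = 0.1855 cm³
m(Ni) = 0.1855 × 8.90 = 1.651 g
n(Ni) = 1.651 / 58.69 = 0.02813 mol; n(e⁻) = 2 × 0.02813 = 0.05626 mol
Q = 0.05626 × 96500 = 5429 C
t = 5429 / 8.09 = 671.1 s = 0.186 h

0.186 h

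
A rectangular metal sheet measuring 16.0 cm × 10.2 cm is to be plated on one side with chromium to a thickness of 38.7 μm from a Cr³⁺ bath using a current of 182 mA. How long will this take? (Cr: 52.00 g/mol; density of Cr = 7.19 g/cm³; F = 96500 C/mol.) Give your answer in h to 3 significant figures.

Plated area = 16.0 × 10.2 = 163.2 cm²
Volume = 163.2 × 38.7×10⁻⁴ cm = 0.6316 cm³
m(Cr) = 0.6316 × 7.19 = 4.541 g
n(Cr) = 4.541 / 52.00 = 0.08733 mol; n(e⁻) = 3 × 0.08733 = 0.2620 mol
Q = 0.2620 × 96500 = 25280 C
t = 25280 / 0.182 = 1.389×10^5 s = 38.6 h

38.6 h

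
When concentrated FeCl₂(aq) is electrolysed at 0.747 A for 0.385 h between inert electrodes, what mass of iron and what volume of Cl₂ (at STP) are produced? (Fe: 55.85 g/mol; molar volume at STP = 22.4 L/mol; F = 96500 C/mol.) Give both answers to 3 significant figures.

0.300 g Fe; 0.120 L Cl₂

Q = 0.747 × 1386 = 1035 C; n(e⁻) = 1035 / 96500 = 0.01073 mol
Cathode: Fe²⁺ + 2e⁻ → Fe → n(Fe) = 0.01073/2 = 0.005365 mol → 0.300 g
Anode: 2Cl⁻ → Cl₂ + 2e⁻ → n(Cl₂) = 0.01073/2 = 0.005365 mol → 0.120 L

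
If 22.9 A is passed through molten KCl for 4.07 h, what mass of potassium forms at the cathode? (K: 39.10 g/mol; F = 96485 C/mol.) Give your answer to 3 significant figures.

136 g

Q = 22.9 A × 14652 s = 3.355×10^5 C
n(e⁻) = 3.355×10^5 / 96485 = 3.477 mol
K⁺ + e⁻ → K, so n(K) = 3.477 mol
m = 3.477 × 39.10 = 136 g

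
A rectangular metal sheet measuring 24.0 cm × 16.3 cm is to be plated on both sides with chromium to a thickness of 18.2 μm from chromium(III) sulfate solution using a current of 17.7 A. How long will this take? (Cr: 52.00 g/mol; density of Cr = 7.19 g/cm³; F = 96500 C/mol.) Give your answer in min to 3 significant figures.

53.7 min

Plated area = 2 × 24.0 × 16.3 = 782.4 cm²
Volume = 782.4 × 18.2×10⁻⁴ cm = 1.424 cm³
m(Cr) = 1.424 × 7.19 = 10.24 g
n(Cr) = 10.24 / 52.00 = 0.1969 mol; n(e⁻) = 3 × 0.1969 = 0.5907 mol
Q = 0.5907 × 96500 = 57000 C
t = 57000 / 17.7 = 3220 s = 53.7 min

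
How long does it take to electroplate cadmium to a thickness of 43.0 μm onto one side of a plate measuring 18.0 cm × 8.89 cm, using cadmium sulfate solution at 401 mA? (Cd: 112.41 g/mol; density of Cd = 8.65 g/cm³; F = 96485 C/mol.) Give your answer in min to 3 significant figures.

425 min

Plated area = 18.0 × 8.89 = 160.0 cm²
Volume = 160.0 × 43.0×10⁻⁴ cm = 0.6880 cm³
m(Cd) = 0.6880 × 8.65 = 5.951 g
n(Cd) = 5.951 / 112.41 = 0.05294 mol; n(e⁻) = 2 × 0.05294 = 0.1059 mol
Q = 0.1059 × 96485 = 10220 C
t = 10220 / 0.401 = 25490 s = 425 min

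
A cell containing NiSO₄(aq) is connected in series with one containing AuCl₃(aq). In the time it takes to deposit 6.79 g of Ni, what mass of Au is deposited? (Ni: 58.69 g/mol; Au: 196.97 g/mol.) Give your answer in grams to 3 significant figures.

15.2 g

n(Ni) = 6.79 / 58.69 = 0.1157 mol
Ni²⁺ + 2e⁻ → Ni, so n(e⁻) = 2 × 0.1157 = 0.2314 mol
In series, the same 0.2314 mol of electrons flows through the second cell.
Au³⁺ + 3e⁻ → Au, so n(Au) = 0.2314 / 3 = 0.07713 mol
m(Au) = 0.07713 × 196.97 = 15.2 g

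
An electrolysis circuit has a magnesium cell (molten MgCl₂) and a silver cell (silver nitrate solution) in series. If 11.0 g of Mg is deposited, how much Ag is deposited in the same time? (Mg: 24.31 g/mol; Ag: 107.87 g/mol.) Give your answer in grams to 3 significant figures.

n(Mg) = 11.0 / 24.31 = 0.4525 mol
Mg²⁺ + 2e⁻ → Mg, so n(e⁻) = 2 × 0.4525 = 0.9050 mol
Since the cells are in series, n(e⁻) in the Ag cell is also 0.9050 mol.
Ag⁺ + e⁻ → Ag, so n(Ag) = 0.9050 mol
m(Ag) = 0.9050 × 107.87 = 97.6 g

97.6 g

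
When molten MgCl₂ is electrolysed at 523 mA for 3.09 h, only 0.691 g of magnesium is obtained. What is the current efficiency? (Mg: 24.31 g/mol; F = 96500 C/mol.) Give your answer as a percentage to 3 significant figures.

Q = 0.523 × 11124 = 5818 C
n(e⁻) = 5818 / 96500 = 0.06029 mol
Mg²⁺ + 2e⁻ → Mg, so theoretical n(Mg) = 0.03015 mol → 0.7329 g
Efficiency = 0.691 / 0.7329 = 0.9428 = 94.3%

94.3%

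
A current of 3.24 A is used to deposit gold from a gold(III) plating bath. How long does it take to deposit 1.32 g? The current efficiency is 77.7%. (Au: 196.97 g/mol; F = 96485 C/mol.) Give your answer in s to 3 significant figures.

n(Au) = 1.32 / 196.97 = 0.006702 mol
Au³⁺ + 3e⁻ → Au, so n(e⁻) = 3 × 0.006702 = 0.02011 mol
Q = 0.02011 × 96485 / 0.777 = 2497 C
t = Q / I = 2497 / 3.24 = 770.7 s

771 s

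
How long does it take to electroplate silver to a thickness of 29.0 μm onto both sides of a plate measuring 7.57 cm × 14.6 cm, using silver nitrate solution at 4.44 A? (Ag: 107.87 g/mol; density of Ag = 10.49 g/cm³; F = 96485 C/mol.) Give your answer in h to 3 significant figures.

0.376 h

Plated area = 2 × 7.57 × 14.6 = 221.0 cm²
Volume = 221.0 × 29.0×10⁻⁴ cm = 0.6409 cm³
m(Ag) = 0.6409 × 10.49 = 6.723 g
n(Ag) = 6.723 / 107.87 = 0.06233 mol; n(e⁻) = 0.06233 mol
Q = 0.06233 × 96485 = 6014 C
t = 6014 / 4.44 = 1355 s = 0.376 h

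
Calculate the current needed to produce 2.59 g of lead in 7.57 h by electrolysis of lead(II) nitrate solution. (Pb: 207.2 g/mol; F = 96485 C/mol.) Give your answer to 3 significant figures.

0.0885 A

n(Pb) = 2.59 / 207.2 = 0.01250 mol
Pb²⁺ + 2e⁻ → Pb, so n(e⁻) = 2 × 0.01250 = 0.02500 mol
Q = 0.02500 × 96485 = 2412 C
I = Q / t = 2412 / 27252 s = 0.0885 A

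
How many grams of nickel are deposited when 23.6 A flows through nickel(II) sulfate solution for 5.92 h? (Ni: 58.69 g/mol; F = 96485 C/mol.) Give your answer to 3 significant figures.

153 g

Charge passed = 23.6 × 21312 = 5.030×10^5 C
n(e⁻) = 5.030×10^5 / 96485 = 5.213 mol
Ni²⁺ + 2e⁻ → Ni, so n(Ni) = 5.213 / 2 = 2.607 mol
m = 2.607 × 58.69 = 153 g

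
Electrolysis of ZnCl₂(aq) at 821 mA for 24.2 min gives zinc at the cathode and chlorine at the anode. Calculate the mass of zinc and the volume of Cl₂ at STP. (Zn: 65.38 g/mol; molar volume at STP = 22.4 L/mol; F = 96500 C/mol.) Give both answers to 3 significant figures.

Q = 0.821 × 1452 = 1192 C; n(e⁻) = 1192 / 96500 = 0.01235 mol
Cathode: Zn²⁺ + 2e⁻ → Zn → n(Zn) = 0.01235/2 = 0.006175 mol → 0.404 g
Anode: 2Cl⁻ → Cl₂ + 2e⁻ → n(Cl₂) = 0.01235/2 = 0.006175 mol → 0.138 L

0.404 g Zn; 0.138 L Cl₂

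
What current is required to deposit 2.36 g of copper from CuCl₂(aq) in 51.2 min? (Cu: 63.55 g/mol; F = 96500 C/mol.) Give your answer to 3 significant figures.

n(Cu) = 2.36 / 63.55 = 0.03714 mol
Cu²⁺ + 2e⁻ → Cu, so n(e⁻) = 2 × 0.03714 = 0.07428 mol
Q = 0.07428 × 96500 = 7168 C
I = Q / t = 7168 / 3072 s = 2.33 A

2.33 A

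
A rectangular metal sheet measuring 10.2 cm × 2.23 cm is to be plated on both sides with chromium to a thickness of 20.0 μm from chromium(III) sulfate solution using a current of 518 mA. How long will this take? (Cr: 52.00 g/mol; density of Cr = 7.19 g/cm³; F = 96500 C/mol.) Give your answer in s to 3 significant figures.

Plated area = 2 × 10.2 × 2.23 = 45.49 cm²
Volume = 45.49 × 20.0×10⁻⁴ cm = 0.09098 cm³
m(Cr) = 0.09098 × 7.19 = 0.6541 g
n(Cr) = 0.6541 / 52.00 = 0.01258 mol; n(e⁻) = 3 × 0.01258 = 0.03774 mol
Q = 0.03774 × 96500 = 3642 C
t = 3642 / 0.518 = 7031 s

7030 s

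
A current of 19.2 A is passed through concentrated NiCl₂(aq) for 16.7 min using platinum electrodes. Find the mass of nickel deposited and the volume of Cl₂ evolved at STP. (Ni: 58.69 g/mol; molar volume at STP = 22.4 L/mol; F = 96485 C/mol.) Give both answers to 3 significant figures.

Q = 19.2 × 1002 = 19240 C; n(e⁻) = 19240 / 96485 = 0.1994 mol
Cathode: Ni²⁺ + 2e⁻ → Ni → n(Ni) = 0.1994/2 = 0.09970 mol → 5.85 g
Anode: 2Cl⁻ → Cl₂ + 2e⁻ → n(Cl₂) = 0.1994/2 = 0.09970 mol → 2.23 L

5.85 g Ni; 2.23 L Cl₂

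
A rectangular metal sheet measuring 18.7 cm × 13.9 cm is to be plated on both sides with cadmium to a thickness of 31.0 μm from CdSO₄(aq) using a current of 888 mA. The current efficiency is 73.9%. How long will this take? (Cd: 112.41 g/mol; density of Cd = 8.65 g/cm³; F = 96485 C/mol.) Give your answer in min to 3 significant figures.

608 min

Plated area = 2 × 18.7 × 13.9 = 519.9 cm²
Volume = 519.9 × 31.0×10⁻⁴ cm = 1.612 cm³
m(Cd) = 1.612 × 8.65 = 13.94 g
n(Cd) = 13.94 / 112.41 = 0.1240 mol; n(e⁻) = 2 × 0.1240 = 0.2480 mol
Q = 0.2480 × 96485 / 0.739 = 32380 C
t = 32380 / 0.888 = 36460 s = 608 min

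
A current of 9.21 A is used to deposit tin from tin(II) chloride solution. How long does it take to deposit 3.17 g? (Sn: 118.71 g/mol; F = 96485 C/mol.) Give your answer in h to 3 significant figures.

0.155 h

n(Sn) = 3.17 / 118.71 = 0.02670 mol
Sn²⁺ + 2e⁻ → Sn, so n(e⁻) = 2 × 0.02670 = 0.05340 mol
Q = 0.05340 × 96485 = 5152 C
t = Q / I = 5152 / 9.21 = 559.4 s = 0.155 h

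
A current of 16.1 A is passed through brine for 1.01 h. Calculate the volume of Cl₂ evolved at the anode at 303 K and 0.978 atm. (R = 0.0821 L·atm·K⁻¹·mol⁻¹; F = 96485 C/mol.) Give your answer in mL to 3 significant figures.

Q = 16.1 A × 3636 s = 58540 C
Moles of electrons = 58540 / 96485 = 0.6067 mol
2Cl⁻ → Cl₂ + 2e⁻, so n(Cl₂) = 0.6067 / 2 = 0.3034 mol
V = nRT/P = 0.3034 × 0.0821 × 303 / 0.978 = 7.717 L
= 7720 mL

7720 mL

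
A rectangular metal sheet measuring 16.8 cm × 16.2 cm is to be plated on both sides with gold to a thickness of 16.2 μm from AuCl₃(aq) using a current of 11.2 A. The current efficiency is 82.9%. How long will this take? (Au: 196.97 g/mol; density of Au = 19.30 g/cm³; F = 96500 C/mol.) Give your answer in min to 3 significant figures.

Plated area = 2 × 16.8 × 16.2 = 544.3 cm²
Volume = 544.3 × 16.2×10⁻⁴ cm = 0.8818 cm³
m(Au) = 0.8818 × 19.30 = 17.02 g
n(Au) = 17.02 / 196.97 = 0.08641 mol; n(e⁻) = 3 × 0.08641 = 0.2592 mol
Q = 0.2592 × 96500 / 0.829 = 30170 C
t = 30170 / 11.2 = 2694 s = 44.9 min

44.9 min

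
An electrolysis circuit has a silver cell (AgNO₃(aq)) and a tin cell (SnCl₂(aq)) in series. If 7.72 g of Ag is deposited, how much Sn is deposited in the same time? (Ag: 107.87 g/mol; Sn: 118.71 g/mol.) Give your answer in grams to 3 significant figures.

4.25 g

n(Ag) = 7.72 / 107.87 = 0.07157 mol
Ag⁺ + e⁻ → Ag, so n(e⁻) = 0.07157 mol
Since the cells are in series, n(e⁻) in the Sn cell is also 0.07157 mol.
Sn²⁺ + 2e⁻ → Sn, so n(Sn) = 0.07157 / 2 = 0.03579 mol
m(Sn) = 0.03579 × 118.71 = 4.25 g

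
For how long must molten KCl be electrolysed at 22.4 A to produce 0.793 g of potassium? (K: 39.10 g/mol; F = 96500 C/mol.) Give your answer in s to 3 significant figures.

n(K) = 0.793 / 39.10 = 0.02028 mol
K⁺ + e⁻ → K, so n(e⁻) = 0.02028 mol
Q = 0.02028 × 96500 = 1957 C
t = Q / I = 1957 / 22.4 = 87.37 s

87.4 s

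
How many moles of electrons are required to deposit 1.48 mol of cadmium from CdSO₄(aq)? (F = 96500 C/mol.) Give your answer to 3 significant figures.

2.96 mol

Cd²⁺ + 2e⁻ → Cd, so n(e⁻) = 2 × 1.48 = 2.960 mol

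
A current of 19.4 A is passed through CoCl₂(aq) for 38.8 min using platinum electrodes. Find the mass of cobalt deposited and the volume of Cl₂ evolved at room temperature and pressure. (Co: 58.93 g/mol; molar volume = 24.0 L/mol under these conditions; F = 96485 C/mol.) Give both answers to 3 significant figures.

Q = 19.4 × 2328 = 45160 C; n(e⁻) = 45160 / 96485 = 0.4681 mol
Cathode: Co²⁺ + 2e⁻ → Co → n(Co) = 0.4681/2 = 0.2341 mol → 13.8 g
Anode: 2Cl⁻ → Cl₂ + 2e⁻ → n(Cl₂) = 0.4681/2 = 0.2341 mol → 5.62 L

13.8 g Co; 5.62 L Cl₂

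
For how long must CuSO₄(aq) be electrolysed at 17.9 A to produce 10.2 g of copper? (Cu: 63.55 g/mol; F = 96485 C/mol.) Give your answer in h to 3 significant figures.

0.481 h

n(Cu) = 10.2 / 63.55 = 0.1605 mol
Cu²⁺ + 2e⁻ → Cu, so n(e⁻) = 2 × 0.1605 = 0.3210 mol
Q = 0.3210 × 96485 = 30970 C
t = Q / I = 30970 / 17.9 = 1730 s = 0.481 h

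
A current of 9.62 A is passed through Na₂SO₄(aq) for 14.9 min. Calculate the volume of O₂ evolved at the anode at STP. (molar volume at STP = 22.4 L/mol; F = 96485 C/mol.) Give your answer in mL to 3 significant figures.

499 mL

Charge passed = 9.62 × 894 = 8600 C
n(e⁻) = 8600 / 96485 = 0.08913 mol
2H₂O → O₂ + 4H⁺ + 4e⁻, so n(O₂) = 0.08913 / 4 = 0.02228 mol
V = 0.02228 × 22.4 = 0.4991 L
= 499 mL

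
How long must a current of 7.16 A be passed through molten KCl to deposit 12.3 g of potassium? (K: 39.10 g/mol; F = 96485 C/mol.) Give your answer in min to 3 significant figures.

70.7 min

n(K) = 12.3 / 39.10 = 0.3146 mol
K⁺ + e⁻ → K, so n(e⁻) = 0.3146 mol
Q = 0.3146 × 96485 = 30350 C
t = Q / I = 30350 / 7.16 = 4239 s = 70.7 min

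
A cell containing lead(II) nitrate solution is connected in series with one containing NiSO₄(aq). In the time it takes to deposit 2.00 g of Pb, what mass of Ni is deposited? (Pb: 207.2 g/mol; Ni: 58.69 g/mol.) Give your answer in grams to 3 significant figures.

n(Pb) = 2.00 / 207.2 = 0.009653 mol
Pb²⁺ + 2e⁻ → Pb, so n(e⁻) = 2 × 0.009653 = 0.01931 mol
In series, the same 0.01931 mol of electrons flows through the second cell.
Ni²⁺ + 2e⁻ → Ni, so n(Ni) = 0.01931 / 2 = 0.009655 mol
m(Ni) = 0.009655 × 58.69 = 0.567 g

0.567 g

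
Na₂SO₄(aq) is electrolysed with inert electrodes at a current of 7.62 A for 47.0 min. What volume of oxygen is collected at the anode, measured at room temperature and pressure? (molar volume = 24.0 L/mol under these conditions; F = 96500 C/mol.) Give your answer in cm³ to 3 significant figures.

1340 cm³

Q = It = 7.62 × 2820 = 21490 C
n(e⁻) = 21490 / 96500 = 0.2227 mol
2H₂O → O₂ + 4H⁺ + 4e⁻, so n(O₂) = 0.2227 / 4 = 0.05568 mol
V = 0.05568 × 24.0 = 1.336 L
= 1340 cm³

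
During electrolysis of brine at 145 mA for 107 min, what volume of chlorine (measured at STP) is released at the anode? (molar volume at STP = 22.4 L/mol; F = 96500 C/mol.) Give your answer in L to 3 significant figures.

Charge passed = 0.145 × 6420 = 930.9 C
n(e⁻) = Q/F = 930.9/96500 = 0.009647 mol
2Cl⁻ → Cl₂ + 2e⁻, so n(Cl₂) = 0.009647 / 2 = 0.004824 mol
V = 0.004824 × 22.4 = 0.1081 L

0.108 L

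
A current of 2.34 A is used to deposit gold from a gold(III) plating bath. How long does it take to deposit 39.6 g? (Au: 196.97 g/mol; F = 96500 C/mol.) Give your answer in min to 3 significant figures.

415 min

n(Au) = 39.6 / 196.97 = 0.2010 mol
Au³⁺ + 3e⁻ → Au, so n(e⁻) = 3 × 0.2010 = 0.6030 mol
Q = 0.6030 × 96500 = 58190 C
t = Q / I = 58190 / 2.34 = 24870 s = 415 min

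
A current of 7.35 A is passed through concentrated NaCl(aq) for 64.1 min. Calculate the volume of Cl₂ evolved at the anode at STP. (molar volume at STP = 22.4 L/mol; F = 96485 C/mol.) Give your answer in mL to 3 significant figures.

Charge passed = 7.35 × 3846 = 28270 C
Moles of electrons = 28270 / 96485 = 0.2930 mol
2Cl⁻ → Cl₂ + 2e⁻, so n(Cl₂) = 0.2930 / 2 = 0.1465 mol
V = 0.1465 × 22.4 = 3.282 L
= 3280 mL

3280 mL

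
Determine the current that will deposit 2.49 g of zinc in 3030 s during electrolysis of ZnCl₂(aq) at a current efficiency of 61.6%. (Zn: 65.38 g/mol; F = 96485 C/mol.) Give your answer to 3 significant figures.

n(Zn) = 2.49 / 65.38 = 0.03809 mol
Zn²⁺ + 2e⁻ → Zn, so n(e⁻) = 2 × 0.03809 = 0.07618 mol
Q = 0.07618 × 96485 / 0.616 = 11930 C
I = Q / t = 11930 / 3030 s = 3.94 A

3.94 A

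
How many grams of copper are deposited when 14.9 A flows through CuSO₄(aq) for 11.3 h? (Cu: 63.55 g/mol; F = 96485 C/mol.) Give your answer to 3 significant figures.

Q = 14.9 A × 40680 s = 6.061×10^5 C
n(e⁻) = Q/F = 6.061×10^5/96485 = 6.282 mol
Cu²⁺ + 2e⁻ → Cu, so n(Cu) = 6.282 / 2 = 3.141 mol
m = 3.141 × 63.55 = 200 g

200 g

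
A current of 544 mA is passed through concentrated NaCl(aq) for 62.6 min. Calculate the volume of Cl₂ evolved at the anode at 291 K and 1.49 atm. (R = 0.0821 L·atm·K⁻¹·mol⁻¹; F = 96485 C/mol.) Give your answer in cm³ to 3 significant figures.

Q = It = 0.544 × 3756 = 2043 C
Moles of electrons = 2043 / 96485 = 0.02117 mol
2Cl⁻ → Cl₂ + 2e⁻, so n(Cl₂) = 0.02117 / 2 = 0.01059 mol
V = nRT/P = 0.01059 × 0.0821 × 291 / 1.49 = 0.1698 L
= 170 cm³

170 cm³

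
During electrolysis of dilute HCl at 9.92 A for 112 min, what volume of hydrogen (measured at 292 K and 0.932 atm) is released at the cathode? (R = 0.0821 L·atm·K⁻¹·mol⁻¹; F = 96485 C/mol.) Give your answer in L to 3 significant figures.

8.89 L

Charge passed = 9.92 × 6720 = 66660 C
n(e⁻) = 66660 / 96485 = 0.6909 mol
2H⁺ + 2e⁻ → H₂, so n(H₂) = 0.6909 / 2 = 0.3455 mol
V = nRT/P = 0.3455 × 0.0821 × 292 / 0.932 = 8.887 L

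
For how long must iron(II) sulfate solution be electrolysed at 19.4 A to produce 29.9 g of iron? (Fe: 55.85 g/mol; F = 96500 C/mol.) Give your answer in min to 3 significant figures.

n(Fe) = 29.9 / 55.85 = 0.5354 mol
Fe²⁺ + 2e⁻ → Fe, so n(e⁻) = 2 × 0.5354 = 1.071 mol
Q = 1.071 × 96500 = 1.034×10^5 C
t = Q / I = 1.034×10^5 / 19.4 = 5330 s = 88.8 min

88.8 min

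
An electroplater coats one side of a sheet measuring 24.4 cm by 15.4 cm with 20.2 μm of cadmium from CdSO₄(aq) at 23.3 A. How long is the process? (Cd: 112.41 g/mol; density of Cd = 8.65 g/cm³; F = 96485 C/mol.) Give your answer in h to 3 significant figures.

0.134 h

Plated area = 24.4 × 15.4 = 375.8 cm²
Volume = 375.8 × 20.2×10⁻⁴ cm = 0.7591 cm³
m(Cd) = 0.7591 × 8.65 = 6.566 g
n(Cd) = 6.566 / 112.41 = 0.05841 mol; n(e⁻) = 2 × 0.05841 = 0.1168 mol
Q = 0.1168 × 96485 = 11270 C
t = 11270 / 23.3 = 483.7 s = 0.134 h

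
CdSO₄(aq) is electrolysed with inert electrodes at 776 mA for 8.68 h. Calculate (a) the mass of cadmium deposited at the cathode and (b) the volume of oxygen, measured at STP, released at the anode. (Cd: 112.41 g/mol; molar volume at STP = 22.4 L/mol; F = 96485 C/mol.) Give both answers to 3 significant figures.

Q = 0.776 × 31248 = 24250 C; n(e⁻) = 24250 / 96485 = 0.2513 mol
Cathode: Cd²⁺ + 2e⁻ → Cd → n(Cd) = 0.2513/2 = 0.1257 mol → 14.1 g
Anode: 2H₂O → O₂ + 4H⁺ + 4e⁻ → n(O₂) = 0.2513/4 = 0.06283 mol → 1.41 L

14.1 g Cd; 1.41 L O₂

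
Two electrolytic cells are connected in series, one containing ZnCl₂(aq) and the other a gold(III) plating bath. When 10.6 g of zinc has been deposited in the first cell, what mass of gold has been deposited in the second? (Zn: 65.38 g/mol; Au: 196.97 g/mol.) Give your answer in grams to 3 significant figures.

21.3 g

n(Zn) = 10.6 / 65.38 = 0.1621 mol
Zn²⁺ + 2e⁻ → Zn, so n(e⁻) = 2 × 0.1621 = 0.3242 mol
Since the cells are in series, n(e⁻) in the Au cell is also 0.3242 mol.
Au³⁺ + 3e⁻ → Au, so n(Au) = 0.3242 / 3 = 0.1081 mol
m(Au) = 0.1081 × 196.97 = 21.3 g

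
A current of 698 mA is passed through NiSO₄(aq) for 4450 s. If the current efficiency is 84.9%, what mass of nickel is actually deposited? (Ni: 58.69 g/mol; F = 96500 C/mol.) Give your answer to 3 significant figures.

Q = 0.698 × 4450 = 3106 C
n(e⁻) = 3106 / 96500 = 0.03219 mol
Ni²⁺ + 2e⁻ → Ni, so theoretical m(Ni) = 0.01610 × 58.69 = 0.9449 g
Actual mass = 84.9% × 0.9449 = 0.802 g

0.802 g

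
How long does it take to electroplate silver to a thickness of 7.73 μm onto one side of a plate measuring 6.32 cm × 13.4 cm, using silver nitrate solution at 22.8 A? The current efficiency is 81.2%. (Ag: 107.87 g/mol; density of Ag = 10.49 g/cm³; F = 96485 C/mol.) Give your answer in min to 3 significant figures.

0.553 min

Plated area = 6.32 × 13.4 = 84.69 cm²
Volume = 84.69 × 7.73×10⁻⁴ cm = 0.06547 cm³
m(Ag) = 0.06547 × 10.49 = 0.6868 g
n(Ag) = 0.6868 / 107.87 = 0.006367 mol; n(e⁻) = 0.006367 mol
Q = 0.006367 × 96485 / 0.812 = 756.6 C
t = 756.6 / 22.8 = 33.18 s = 0.553 min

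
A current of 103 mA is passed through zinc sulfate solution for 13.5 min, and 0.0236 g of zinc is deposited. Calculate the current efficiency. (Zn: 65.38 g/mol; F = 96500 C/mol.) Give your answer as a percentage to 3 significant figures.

83.5%

Q = 0.103 × 810 = 83.43 C
n(e⁻) = 83.43 / 96500 = 8.646×10^-4 mol
Zn²⁺ + 2e⁻ → Zn, so theoretical n(Zn) = 4.323×10^-4 mol → 0.02826 g
Efficiency = 0.0236 / 0.02826 = 0.8351 = 83.5%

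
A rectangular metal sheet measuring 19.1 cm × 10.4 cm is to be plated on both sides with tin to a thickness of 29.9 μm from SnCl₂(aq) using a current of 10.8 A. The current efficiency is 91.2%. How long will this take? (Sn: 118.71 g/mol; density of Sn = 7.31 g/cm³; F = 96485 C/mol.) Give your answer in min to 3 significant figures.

Plated area = 2 × 19.1 × 10.4 = 397.3 cm²
Volume = 397.3 × 29.9×10⁻⁴ cm = 1.188 cm³
m(Sn) = 1.188 × 7.31 = 8.684 g
n(Sn) = 8.684 / 118.71 = 0.07315 mol; n(e⁻) = 2 × 0.07315 = 0.1463 mol
Q = 0.1463 × 96485 / 0.912 = 15480 C
t = 15480 / 10.8 = 1433 s = 23.9 min

23.9 min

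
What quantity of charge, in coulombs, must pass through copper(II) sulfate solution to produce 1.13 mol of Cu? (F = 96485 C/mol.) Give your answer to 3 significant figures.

2.18×10^5 C

Cu²⁺ + 2e⁻ → Cu, so n(e⁻) = 2 × 1.13 = 2.260 mol
Q = 2.260 × 96485 = 2.181×10^5 C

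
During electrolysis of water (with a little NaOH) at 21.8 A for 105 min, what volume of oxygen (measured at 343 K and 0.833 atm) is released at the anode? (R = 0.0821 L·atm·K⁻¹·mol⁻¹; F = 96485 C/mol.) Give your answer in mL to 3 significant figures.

Q = 21.8 A × 6300 s = 1.373×10^5 C
n(e⁻) = Q/F = 1.373×10^5/96485 = 1.423 mol
2H₂O → O₂ + 4H⁺ + 4e⁻, so n(O₂) = 1.423 / 4 = 0.3558 mol
V = nRT/P = 0.3558 × 0.0821 × 343 / 0.833 = 12.03 L
= 12000 mL

12000 mL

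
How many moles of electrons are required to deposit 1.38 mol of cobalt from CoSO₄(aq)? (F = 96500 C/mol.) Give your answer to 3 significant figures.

2.76 mol

Co²⁺ + 2e⁻ → Co, so n(e⁻) = 2 × 1.38 = 2.760 mol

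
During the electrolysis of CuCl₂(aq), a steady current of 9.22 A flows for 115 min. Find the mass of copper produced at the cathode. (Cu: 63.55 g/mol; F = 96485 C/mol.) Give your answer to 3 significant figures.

Q = It = 9.22 × 6900 = 63620 C
n(e⁻) = 63620 / 96485 = 0.6594 mol
Cu²⁺ + 2e⁻ → Cu, so n(Cu) = 0.6594 / 2 = 0.3297 mol
m = 0.3297 × 63.55 = 21.0 g

21.0 g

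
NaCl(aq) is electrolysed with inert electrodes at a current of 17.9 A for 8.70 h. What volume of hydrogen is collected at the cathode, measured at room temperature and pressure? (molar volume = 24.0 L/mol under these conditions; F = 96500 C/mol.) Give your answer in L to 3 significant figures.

69.7 L

Charge passed = 17.9 × 31320 = 5.606×10^5 C
Moles of electrons = 5.606×10^5 / 96500 = 5.809 mol
2H⁺ + 2e⁻ → H₂, so n(H₂) = 5.809 / 2 = 2.905 mol
V = 2.905 × 24.0 = 69.72 L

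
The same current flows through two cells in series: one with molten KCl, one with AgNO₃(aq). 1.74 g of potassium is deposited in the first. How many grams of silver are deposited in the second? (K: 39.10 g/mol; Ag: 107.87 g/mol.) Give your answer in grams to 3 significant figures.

4.80 g

n(K) = 1.74 / 39.10 = 0.04450 mol
K⁺ + e⁻ → K, so n(e⁻) = 0.04450 mol
Since the cells are in series, n(e⁻) in the Ag cell is also 0.04450 mol.
Ag⁺ + e⁻ → Ag, so n(Ag) = 0.04450 mol
m(Ag) = 0.04450 × 107.87 = 4.80 g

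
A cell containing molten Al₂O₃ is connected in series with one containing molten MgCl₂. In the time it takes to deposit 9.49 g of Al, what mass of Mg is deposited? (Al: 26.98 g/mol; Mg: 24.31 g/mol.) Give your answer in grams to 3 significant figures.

12.8 g

n(Al) = 9.49 / 26.98 = 0.3517 mol
Al³⁺ + 3e⁻ → Al, so n(e⁻) = 3 × 0.3517 = 1.055 mol
Same current for the same time ⇒ same n(e⁻) = 1.055 mol in both cells.
Mg²⁺ + 2e⁻ → Mg, so n(Mg) = 1.055 / 2 = 0.5275 mol
m(Mg) = 0.5275 × 24.31 = 12.8 g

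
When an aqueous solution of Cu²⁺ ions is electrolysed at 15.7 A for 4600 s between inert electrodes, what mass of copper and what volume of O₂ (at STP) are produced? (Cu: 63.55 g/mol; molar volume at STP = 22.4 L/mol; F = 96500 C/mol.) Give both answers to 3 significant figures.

23.8 g Cu; 4.19 L O₂

Q = 15.7 × 4600 = 72220 C; n(e⁻) = 72220 / 96500 = 0.7484 mol
Cathode: Cu²⁺ + 2e⁻ → Cu → n(Cu) = 0.7484/2 = 0.3742 mol → 23.8 g
Anode: 2H₂O → O₂ + 4H⁺ + 4e⁻ → n(O₂) = 0.7484/4 = 0.1871 mol → 4.19 L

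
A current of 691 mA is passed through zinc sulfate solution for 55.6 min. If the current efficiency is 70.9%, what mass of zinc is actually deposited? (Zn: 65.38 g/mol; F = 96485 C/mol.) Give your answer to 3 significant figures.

0.554 g

Q = 0.691 × 3336 = 2305 C
n(e⁻) = 2305 / 96485 = 0.02389 mol
Zn²⁺ + 2e⁻ → Zn, so theoretical m(Zn) = 0.01195 × 65.38 = 0.7813 g
Actual mass = 70.9% × 0.7813 = 0.554 g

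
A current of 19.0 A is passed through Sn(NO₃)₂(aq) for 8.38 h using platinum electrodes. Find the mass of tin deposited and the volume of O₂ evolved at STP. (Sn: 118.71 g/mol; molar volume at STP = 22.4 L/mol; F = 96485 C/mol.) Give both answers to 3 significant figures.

Q = 19.0 × 30168 = 5.732×10^5 C; n(e⁻) = 5.732×10^5 / 96485 = 5.941 mol
Cathode: Sn²⁺ + 2e⁻ → Sn → n(Sn) = 5.941/2 = 2.971 mol → 353 g
Anode: 2H₂O → O₂ + 4H⁺ + 4e⁻ → n(O₂) = 5.941/4 = 1.485 mol → 33.3 L

353 g Sn; 33.3 L O₂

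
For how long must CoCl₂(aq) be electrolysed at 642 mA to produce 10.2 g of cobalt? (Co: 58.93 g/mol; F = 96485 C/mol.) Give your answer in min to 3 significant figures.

n(Co) = 10.2 / 58.93 = 0.1731 mol
Co²⁺ + 2e⁻ → Co, so n(e⁻) = 2 × 0.1731 = 0.3462 mol
Q = 0.3462 × 96485 = 33400 C
t = Q / I = 33400 / 0.642 = 52020 s = 867 min

867 min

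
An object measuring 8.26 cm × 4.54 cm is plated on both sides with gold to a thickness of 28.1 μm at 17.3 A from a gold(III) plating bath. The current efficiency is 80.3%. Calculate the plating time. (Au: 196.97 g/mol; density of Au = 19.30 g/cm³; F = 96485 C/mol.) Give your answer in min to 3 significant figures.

Plated area = 2 × 8.26 × 4.54 = 75.00 cm²
Volume = 75.00 × 28.1×10⁻⁴ cm = 0.2108 cm³
m(Au) = 0.2108 × 19.30 = 4.068 g
n(Au) = 4.068 / 196.97 = 0.02065 mol; n(e⁻) = 3 × 0.02065 = 0.06195 mol
Q = 0.06195 × 96485 / 0.803 = 7444 C
t = 7444 / 17.3 = 430.3 s = 7.17 min

7.17 min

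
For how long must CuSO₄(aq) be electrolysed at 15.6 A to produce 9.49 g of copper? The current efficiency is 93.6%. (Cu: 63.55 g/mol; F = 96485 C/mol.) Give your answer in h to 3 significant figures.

0.548 h

n(Cu) = 9.49 / 63.55 = 0.1493 mol
Cu²⁺ + 2e⁻ → Cu, so n(e⁻) = 2 × 0.1493 = 0.2986 mol
Q = 0.2986 × 96485 / 0.936 = 30780 C
t = Q / I = 30780 / 15.6 = 1973 s = 0.548 h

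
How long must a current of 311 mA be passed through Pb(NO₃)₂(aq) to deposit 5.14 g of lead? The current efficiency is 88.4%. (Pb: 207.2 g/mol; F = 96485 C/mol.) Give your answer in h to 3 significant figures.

n(Pb) = 5.14 / 207.2 = 0.02481 mol
Pb²⁺ + 2e⁻ → Pb, so n(e⁻) = 2 × 0.02481 = 0.04962 mol
Q = 0.04962 × 96485 / 0.884 = 5416 C
t = Q / I = 5416 / 0.311 = 17410 s = 4.84 h

4.84 h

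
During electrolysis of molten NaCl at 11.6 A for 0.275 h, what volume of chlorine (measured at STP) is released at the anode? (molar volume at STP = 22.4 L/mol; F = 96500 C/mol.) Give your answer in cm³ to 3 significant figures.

1330 cm³

Q = 11.6 A × 990 s = 11480 C
n(e⁻) = Q/F = 11480/96500 = 0.1190 mol
2Cl⁻ → Cl₂ + 2e⁻, so n(Cl₂) = 0.1190 / 2 = 0.05950 mol
V = 0.05950 × 22.4 = 1.333 L
= 1330 cm³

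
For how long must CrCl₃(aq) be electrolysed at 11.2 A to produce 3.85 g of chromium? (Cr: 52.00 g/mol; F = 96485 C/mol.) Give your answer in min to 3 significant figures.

31.9 min

n(Cr) = 3.85 / 52.00 = 0.07404 mol
Cr³⁺ + 3e⁻ → Cr, so n(e⁻) = 3 × 0.07404 = 0.2221 mol
Q = 0.2221 × 96485 = 21430 C
t = Q / I = 21430 / 11.2 = 1913 s = 31.9 min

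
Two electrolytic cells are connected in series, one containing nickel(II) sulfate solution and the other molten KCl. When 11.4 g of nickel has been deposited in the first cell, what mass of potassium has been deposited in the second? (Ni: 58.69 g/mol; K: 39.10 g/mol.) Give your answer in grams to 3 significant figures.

15.2 g

n(Ni) = 11.4 / 58.69 = 0.1942 mol
Ni²⁺ + 2e⁻ → Ni, so n(e⁻) = 2 × 0.1942 = 0.3884 mol
In series, the same 0.3884 mol of electrons flows through the second cell.
K⁺ + e⁻ → K, so n(K) = 0.3884 mol
m(K) = 0.3884 × 39.10 = 15.2 g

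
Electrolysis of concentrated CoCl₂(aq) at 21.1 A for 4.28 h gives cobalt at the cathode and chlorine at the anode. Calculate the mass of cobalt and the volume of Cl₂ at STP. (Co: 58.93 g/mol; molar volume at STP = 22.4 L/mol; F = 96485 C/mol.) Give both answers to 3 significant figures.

99.3 g Co; 37.7 L Cl₂

Q = 21.1 × 15408 = 3.251×10^5 C; n(e⁻) = 3.251×10^5 / 96485 = 3.369 mol
Cathode: Co²⁺ + 2e⁻ → Co → n(Co) = 3.369/2 = 1.685 mol → 99.3 g
Anode: 2Cl⁻ → Cl₂ + 2e⁻ → n(Cl₂) = 3.369/2 = 1.685 mol → 37.7 L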